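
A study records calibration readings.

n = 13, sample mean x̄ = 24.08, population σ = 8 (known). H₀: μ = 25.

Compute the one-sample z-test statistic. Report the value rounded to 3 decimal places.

SE = σ/√n = 8/√13 = 2.2188
z = (x̄−μ₀)/SE = (24.08−25)/2.2188 = -0.4146

test statistic = -0.415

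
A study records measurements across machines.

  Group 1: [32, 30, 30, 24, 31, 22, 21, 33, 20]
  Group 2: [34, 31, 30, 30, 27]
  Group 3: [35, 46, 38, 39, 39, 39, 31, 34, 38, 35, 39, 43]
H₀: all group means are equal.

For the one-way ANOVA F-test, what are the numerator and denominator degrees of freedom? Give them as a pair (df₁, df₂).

degrees of freedom = [2, 23]

k = 3 groups, N = 26 total
df = (k−1, N−k) = (3−1, 26−3) = (2, 23)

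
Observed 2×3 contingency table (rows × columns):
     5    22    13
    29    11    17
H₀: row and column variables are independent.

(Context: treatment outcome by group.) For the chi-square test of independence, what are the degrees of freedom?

degrees of freedom = 2

df = (r−1)(c−1) = (2−1)·(3−1) = 2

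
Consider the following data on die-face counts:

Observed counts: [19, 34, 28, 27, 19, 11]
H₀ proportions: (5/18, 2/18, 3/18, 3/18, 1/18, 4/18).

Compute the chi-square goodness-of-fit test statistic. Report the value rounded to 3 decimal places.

n = 138; E_i = n·p_i = [38.33, 15.33, 23.00, 23.00, 7.67, 30.67]
χ² = (19−38.33)²/38.33 + (34−15.33)²/15.33 + (28−23.00)²/23.00 + (27−23.00)²/23.00 + (19−7.67)²/7.67 + (11−30.67)²/30.67 = 63.6239
df = 5

test statistic = 63.624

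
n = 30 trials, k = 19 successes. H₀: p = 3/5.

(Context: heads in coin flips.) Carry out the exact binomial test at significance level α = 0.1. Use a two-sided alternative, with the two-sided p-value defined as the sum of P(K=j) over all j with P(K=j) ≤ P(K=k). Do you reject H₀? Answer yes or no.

Exact binomial: n=30, k=19, p₀=3/5=0.6000
P(X=j) = C(n,j)·p₀^j·(1−p₀)^(n−j); p = Σ P(X=j) over j with P(X=j) ≤ P(X=19)
p-value (two-sided) = 0.85262
At α=0.1: p ≥ α → fail to reject H₀

reject H₀: no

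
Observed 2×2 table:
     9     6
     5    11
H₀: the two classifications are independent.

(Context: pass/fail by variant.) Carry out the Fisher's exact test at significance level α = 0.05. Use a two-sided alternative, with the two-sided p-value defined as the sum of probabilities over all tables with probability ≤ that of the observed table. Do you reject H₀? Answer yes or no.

Margins: r₁=15, r₂=16, c₁=14, c₂=17, n=31
p_obs = C(15,9)·C(16,5)/C(31,14); sum pmf over tables with pmf ≤ p_obs
p-value (two-sided) = 0.15561
At α=0.05: p ≥ α → fail to reject H₀

reject H₀: no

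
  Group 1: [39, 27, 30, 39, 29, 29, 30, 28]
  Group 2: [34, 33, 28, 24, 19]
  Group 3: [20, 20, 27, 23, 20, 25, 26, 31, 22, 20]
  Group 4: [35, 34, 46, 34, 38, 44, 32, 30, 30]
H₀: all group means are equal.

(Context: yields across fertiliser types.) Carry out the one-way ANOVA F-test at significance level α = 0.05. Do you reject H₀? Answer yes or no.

Group means [31.38, 27.60, 23.40, 35.89], grand mean 29.562
SSB = Σnᵢ(x̄ᵢ−x̄)² = 785.511; SSW = ΣΣ(x−x̄ᵢ)² = 712.364
MSB = 785.511/3 = 261.8370; MSW = 712.364/28 = 25.4416
F = MSB/MSW = 10.2917
df = (3, 28)
p-value (upper-tail) = 0.00010
At α=0.05: p < α → reject H₀

reject H₀: yes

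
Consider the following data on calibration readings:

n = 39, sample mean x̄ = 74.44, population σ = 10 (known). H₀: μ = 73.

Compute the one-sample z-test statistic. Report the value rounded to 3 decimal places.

SE = σ/√n = 10/√39 = 1.6013
z = (x̄−μ₀)/SE = (74.44−73)/1.6013 = 0.8993

test statistic = 0.899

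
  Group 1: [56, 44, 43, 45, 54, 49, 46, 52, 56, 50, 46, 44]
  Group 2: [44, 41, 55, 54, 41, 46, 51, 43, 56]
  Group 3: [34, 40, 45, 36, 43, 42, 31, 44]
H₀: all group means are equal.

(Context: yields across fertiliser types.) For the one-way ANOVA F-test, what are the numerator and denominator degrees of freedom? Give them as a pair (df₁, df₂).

degrees of freedom = [2, 26]

k = 3 groups, N = 29 total
df = (k−1, N−k) = (3−1, 29−3) = (2, 26)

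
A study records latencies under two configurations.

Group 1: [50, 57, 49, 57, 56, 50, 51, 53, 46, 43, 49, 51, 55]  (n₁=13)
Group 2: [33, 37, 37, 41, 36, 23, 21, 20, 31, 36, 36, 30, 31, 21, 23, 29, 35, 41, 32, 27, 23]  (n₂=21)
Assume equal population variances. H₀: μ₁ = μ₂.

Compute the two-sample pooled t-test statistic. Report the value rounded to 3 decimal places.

x̄₁=51.308, s₁=4.231, n₁=13
x̄₂=30.619, s₂=6.704, n₂=21
s_p² = [12·4.231² + 20·6.704²]/32 = 34.8038
SE = √(s_p²·(1/13+1/21)) = 2.0820
t = (51.308−30.619)/2.0820 = 9.9371
df = 32

test statistic = 9.937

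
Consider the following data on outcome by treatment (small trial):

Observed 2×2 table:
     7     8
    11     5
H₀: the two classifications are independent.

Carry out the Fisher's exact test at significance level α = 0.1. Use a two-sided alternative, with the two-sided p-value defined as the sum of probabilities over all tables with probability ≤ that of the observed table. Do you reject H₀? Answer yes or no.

reject H₀: no

Margins: r₁=15, r₂=16, c₁=18, c₂=13, n=31
p_obs = C(15,7)·C(16,11)/C(31,18); sum pmf over tables with pmf ≤ p_obs
p-value (two-sided) = 0.28516
At α=0.1: p ≥ α → fail to reject H₀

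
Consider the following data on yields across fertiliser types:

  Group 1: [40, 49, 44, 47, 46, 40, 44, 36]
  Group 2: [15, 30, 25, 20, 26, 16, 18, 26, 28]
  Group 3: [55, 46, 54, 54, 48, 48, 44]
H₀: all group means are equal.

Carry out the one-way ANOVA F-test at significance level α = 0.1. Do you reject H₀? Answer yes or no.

reject H₀: yes

Group means [43.25, 22.67, 49.86], grand mean 37.458
SSB = Σnᵢ(x̄ᵢ−x̄)² = 3313.601; SSW = ΣΣ(x−x̄ᵢ)² = 488.357
MSB = 3313.601/2 = 1656.8006; MSW = 488.357/21 = 23.2551
F = MSB/MSW = 71.2446
df = (2, 21)
p-value (upper-tail) = 0.00000
At α=0.1: p < α → reject H₀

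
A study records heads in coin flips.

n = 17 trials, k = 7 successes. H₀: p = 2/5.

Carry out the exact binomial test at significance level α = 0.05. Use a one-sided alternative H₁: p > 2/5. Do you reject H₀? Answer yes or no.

reject H₀: no

Exact binomial: n=17, k=7, p₀=2/5=0.4000
P(X≥7) from Σ C(n,i)·p₀^i·(1−p₀)^(n−i)
p-value (one-sided, H₁ greater) = 0.55216
At α=0.05: p ≥ α → fail to reject H₀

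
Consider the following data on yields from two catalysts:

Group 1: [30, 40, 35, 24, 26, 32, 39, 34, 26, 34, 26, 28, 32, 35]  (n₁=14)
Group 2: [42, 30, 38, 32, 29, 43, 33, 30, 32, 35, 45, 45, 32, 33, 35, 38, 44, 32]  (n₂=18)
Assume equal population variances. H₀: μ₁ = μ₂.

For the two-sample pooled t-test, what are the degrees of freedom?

df = n₁ + n₂ − 2 = 14 + 18 − 2 = 30

degrees of freedom = 30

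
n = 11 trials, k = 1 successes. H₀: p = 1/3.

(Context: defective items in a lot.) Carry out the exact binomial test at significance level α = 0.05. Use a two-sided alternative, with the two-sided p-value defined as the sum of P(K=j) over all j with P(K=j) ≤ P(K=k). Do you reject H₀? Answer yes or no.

reject H₀: no

Exact binomial: n=11, k=1, p₀=1/3=0.3333
P(X=j) = C(n,j)·p₀^j·(1−p₀)^(n−j); p = Σ P(X=j) over j with P(X=j) ≤ P(X=1)
p-value (two-sided) = 0.11378
At α=0.05: p ≥ α → fail to reject H₀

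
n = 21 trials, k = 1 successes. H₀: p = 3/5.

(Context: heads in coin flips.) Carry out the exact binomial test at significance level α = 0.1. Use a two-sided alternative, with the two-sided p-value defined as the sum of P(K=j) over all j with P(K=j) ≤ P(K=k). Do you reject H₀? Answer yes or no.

Exact binomial: n=21, k=1, p₀=3/5=0.6000
P(X=j) = C(n,j)·p₀^j·(1−p₀)^(n−j); p = Σ P(X=j) over j with P(X=j) ≤ P(X=1)
p-value (two-sided) = 0.00000
At α=0.1: p < α → reject H₀

reject H₀: yes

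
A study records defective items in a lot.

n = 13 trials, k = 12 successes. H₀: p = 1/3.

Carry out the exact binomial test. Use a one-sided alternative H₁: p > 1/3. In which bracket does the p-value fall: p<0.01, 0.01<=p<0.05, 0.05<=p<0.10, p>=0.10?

Exact binomial: n=13, k=12, p₀=1/3=0.3333
P(X≥12) from Σ C(n,i)·p₀^i·(1−p₀)^(n−i)
p-value (one-sided, H₁ greater) = 0.00002
→ bracket: p<0.01

p-value bracket: p<0.01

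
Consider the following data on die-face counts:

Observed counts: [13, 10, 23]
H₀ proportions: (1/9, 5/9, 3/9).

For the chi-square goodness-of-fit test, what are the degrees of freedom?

degrees of freedom = 2

df = k − 1 = 3 − 1 = 2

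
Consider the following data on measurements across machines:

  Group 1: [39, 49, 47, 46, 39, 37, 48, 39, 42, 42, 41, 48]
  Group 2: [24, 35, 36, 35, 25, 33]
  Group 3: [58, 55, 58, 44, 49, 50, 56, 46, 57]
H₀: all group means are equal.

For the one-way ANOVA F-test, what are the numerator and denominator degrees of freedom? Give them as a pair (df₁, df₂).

k = 3 groups, N = 27 total
df = (k−1, N−k) = (3−1, 27−3) = (2, 24)

degrees of freedom = [2, 24]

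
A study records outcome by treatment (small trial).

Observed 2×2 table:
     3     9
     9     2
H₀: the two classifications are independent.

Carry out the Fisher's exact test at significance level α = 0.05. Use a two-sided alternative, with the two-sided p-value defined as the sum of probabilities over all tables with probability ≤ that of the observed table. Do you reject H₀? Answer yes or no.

Margins: r₁=12, r₂=11, c₁=12, c₂=11, n=23
p_obs = C(12,3)·C(11,9)/C(23,12); sum pmf over tables with pmf ≤ p_obs
p-value (two-sided) = 0.01228
At α=0.05: p < α → reject H₀

reject H₀: yes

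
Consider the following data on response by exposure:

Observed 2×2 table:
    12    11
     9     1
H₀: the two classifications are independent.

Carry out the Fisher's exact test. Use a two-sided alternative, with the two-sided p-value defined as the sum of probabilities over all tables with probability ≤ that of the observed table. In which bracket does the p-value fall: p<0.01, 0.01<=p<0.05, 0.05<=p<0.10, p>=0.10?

Margins: r₁=23, r₂=10, c₁=21, c₂=12, n=33
p_obs = C(23,12)·C(10,9)/C(33,21); sum pmf over tables with pmf ≤ p_obs
p-value (two-sided) = 0.05447
→ bracket: 0.05<=p<0.10

p-value bracket: 0.05<=p<0.10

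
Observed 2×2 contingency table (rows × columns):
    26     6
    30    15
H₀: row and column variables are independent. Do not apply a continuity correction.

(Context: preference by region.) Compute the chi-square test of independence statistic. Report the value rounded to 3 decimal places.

Row totals [32, 45], col totals [56, 21], n=77
χ² = (26−23.27)²/23.27 + (6−8.73)²/8.73 + (30−32.73)²/32.73 + (15−12.27)²/12.27 = 2.0052
df = 1

test statistic = 2.005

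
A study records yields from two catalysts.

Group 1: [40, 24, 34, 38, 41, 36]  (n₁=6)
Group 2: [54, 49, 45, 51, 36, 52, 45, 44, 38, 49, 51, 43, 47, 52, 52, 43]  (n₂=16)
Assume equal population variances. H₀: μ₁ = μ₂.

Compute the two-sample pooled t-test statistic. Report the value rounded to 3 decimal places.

test statistic = -4.339

x̄₁=35.500, s₁=6.189, n₁=6
x̄₂=46.938, s₂=5.260, n₂=16
s_p² = [5·6.189² + 15·5.260²]/20 = 30.3219
SE = √(s_p²·(1/6+1/16)) = 2.6361
t = (35.500−46.938)/2.6361 = -4.3389
df = 20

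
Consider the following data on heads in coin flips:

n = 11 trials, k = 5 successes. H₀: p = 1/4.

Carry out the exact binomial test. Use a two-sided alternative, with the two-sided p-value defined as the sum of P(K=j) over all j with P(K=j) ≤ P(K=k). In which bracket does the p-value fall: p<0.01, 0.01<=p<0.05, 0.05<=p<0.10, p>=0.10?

p-value bracket: p>=0.10

Exact binomial: n=11, k=5, p₀=1/4=0.2500
P(X=j) = C(n,j)·p₀^j·(1−p₀)^(n−j); p = Σ P(X=j) over j with P(X=j) ≤ P(X=5)
p-value (two-sided) = 0.15686
→ bracket: p>=0.10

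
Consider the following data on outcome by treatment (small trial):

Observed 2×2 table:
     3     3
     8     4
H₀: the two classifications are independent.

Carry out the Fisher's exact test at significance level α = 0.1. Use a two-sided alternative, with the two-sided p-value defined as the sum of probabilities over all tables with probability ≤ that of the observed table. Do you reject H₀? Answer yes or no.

reject H₀: no

Margins: r₁=6, r₂=12, c₁=11, c₂=7, n=18
p_obs = C(6,3)·C(12,8)/C(18,11); sum pmf over tables with pmf ≤ p_obs
p-value (two-sided) = 0.62670
At α=0.1: p ≥ α → fail to reject H₀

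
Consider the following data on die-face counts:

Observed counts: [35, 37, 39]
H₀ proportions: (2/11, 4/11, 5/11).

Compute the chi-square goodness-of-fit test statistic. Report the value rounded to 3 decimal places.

n = 111; E_i = n·p_i = [20.18, 40.36, 50.45]
χ² = (35−20.18)²/20.18 + (37−40.36)²/40.36 + (39−50.45)²/50.45 = 13.7608
df = 2

test statistic = 13.761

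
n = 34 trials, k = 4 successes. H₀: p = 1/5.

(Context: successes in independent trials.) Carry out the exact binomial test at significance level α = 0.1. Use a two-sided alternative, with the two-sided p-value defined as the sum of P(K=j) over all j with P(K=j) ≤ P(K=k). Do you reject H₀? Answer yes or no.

reject H₀: no

Exact binomial: n=34, k=4, p₀=1/5=0.2000
P(X=j) = C(n,j)·p₀^j·(1−p₀)^(n−j); p = Σ P(X=j) over j with P(X=j) ≤ P(X=4)
p-value (two-sided) = 0.28730
At α=0.1: p ≥ α → fail to reject H₀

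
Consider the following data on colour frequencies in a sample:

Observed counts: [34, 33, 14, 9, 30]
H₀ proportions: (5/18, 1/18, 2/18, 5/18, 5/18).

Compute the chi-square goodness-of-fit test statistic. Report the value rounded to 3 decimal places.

n = 120; E_i = n·p_i = [33.33, 6.67, 13.33, 33.33, 33.33]
χ² = (34−33.33)²/33.33 + (33−6.67)²/6.67 + (14−13.33)²/13.33 + (9−33.33)²/33.33 + (30−33.33)²/33.33 = 122.1600
df = 4

test statistic = 122.160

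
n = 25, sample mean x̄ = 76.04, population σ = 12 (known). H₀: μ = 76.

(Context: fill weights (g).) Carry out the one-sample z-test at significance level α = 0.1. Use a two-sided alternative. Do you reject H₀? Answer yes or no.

SE = σ/√n = 12/√25 = 2.4000
z = (x̄−μ₀)/SE = (76.04−76)/2.4000 = 0.0167
p-value (two-sided) = 0.98670
At α=0.1: p ≥ α → fail to reject H₀

reject H₀: no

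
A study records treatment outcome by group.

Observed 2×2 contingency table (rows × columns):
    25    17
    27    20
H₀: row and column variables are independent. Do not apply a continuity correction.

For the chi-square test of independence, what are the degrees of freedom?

degrees of freedom = 1

df = (r−1)(c−1) = (2−1)·(2−1) = 1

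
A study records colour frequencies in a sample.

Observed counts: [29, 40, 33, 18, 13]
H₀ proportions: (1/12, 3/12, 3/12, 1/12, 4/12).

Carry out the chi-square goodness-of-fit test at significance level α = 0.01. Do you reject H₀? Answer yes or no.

reject H₀: yes

n = 133; E_i = n·p_i = [11.08, 33.25, 33.25, 11.08, 44.33]
χ² = (29−11.08)²/11.08 + (40−33.25)²/33.25 + (33−33.25)²/33.25 + (18−11.08)²/11.08 + (13−44.33)²/44.33 = 56.7970
df = 4
p-value (upper-tail) = 0.00000
At α=0.01: p < α → reject H₀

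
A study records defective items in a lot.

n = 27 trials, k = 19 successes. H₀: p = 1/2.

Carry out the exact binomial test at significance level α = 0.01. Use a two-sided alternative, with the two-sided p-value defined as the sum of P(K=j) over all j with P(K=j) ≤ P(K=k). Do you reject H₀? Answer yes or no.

Exact binomial: n=27, k=19, p₀=1/2=0.5000
P(X=j) = C(n,j)·p₀^j·(1−p₀)^(n−j); p = Σ P(X=j) over j with P(X=j) ≤ P(X=19)
p-value (two-sided) = 0.05224
At α=0.01: p ≥ α → fail to reject H₀

reject H₀: no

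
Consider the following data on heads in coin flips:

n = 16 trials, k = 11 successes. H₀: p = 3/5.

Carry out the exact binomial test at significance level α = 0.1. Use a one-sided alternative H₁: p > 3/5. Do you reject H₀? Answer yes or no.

Exact binomial: n=16, k=11, p₀=3/5=0.6000
P(X≥11) from Σ C(n,i)·p₀^i·(1−p₀)^(n−i)
p-value (one-sided, H₁ greater) = 0.32884
At α=0.1: p ≥ α → fail to reject H₀

reject H₀: no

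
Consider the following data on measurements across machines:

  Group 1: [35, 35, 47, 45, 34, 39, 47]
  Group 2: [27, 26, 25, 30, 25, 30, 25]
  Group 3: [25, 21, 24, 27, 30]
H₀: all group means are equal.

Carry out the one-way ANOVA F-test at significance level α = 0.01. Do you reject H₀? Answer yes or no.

Group means [40.29, 26.86, 25.40], grand mean 31.421
SSB = Σnᵢ(x̄ᵢ−x̄)² = 877.146; SSW = ΣΣ(x−x̄ᵢ)² = 285.486
MSB = 877.146/2 = 438.5729; MSW = 285.486/16 = 17.8429
F = MSB/MSW = 24.5797
df = (2, 16)
p-value (upper-tail) = 0.00001
At α=0.01: p < α → reject H₀

reject H₀: yes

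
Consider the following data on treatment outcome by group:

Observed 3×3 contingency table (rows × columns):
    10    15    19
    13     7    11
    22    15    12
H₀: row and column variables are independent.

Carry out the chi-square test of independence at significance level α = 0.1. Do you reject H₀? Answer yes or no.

Row totals [44, 31, 49], col totals [45, 37, 42], n=124
χ² = (10−15.97)²/15.97 + (15−13.13)²/13.13 + (19−14.90)²/14.90 + (13−11.25)²/11.25 + (7−9.25)²/9.25 + (11−10.50)²/10.50 + (22−17.78)²/17.78 + (15−14.62)²/14.62 + (12−16.60)²/16.60 = 6.7499
df = 4
p-value (upper-tail) = 0.14971
At α=0.1: p ≥ α → fail to reject H₀

reject H₀: no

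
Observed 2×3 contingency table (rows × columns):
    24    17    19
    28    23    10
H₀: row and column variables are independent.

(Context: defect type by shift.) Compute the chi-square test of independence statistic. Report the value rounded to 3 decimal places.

Row totals [60, 61], col totals [52, 40, 29], n=121
χ² = (24−25.79)²/25.79 + (17−19.83)²/19.83 + (19−14.38)²/14.38 + (28−26.21)²/26.21 + (23−20.17)²/20.17 + (10−14.62)²/14.62 = 3.9928
df = 2

test statistic = 3.993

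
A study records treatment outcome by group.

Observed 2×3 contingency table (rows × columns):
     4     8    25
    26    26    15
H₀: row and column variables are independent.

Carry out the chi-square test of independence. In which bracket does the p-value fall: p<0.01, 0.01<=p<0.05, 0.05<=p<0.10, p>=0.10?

Row totals [37, 67], col totals [30, 34, 40], n=104
χ² = (4−10.67)²/10.67 + (8−12.10)²/12.10 + (25−14.23)²/14.23 + (26−19.33)²/19.33 + (26−21.90)²/21.90 + (15−25.77)²/25.77 = 21.2796
df = 2
p-value (upper-tail) = 0.00002
→ bracket: p<0.01

p-value bracket: p<0.01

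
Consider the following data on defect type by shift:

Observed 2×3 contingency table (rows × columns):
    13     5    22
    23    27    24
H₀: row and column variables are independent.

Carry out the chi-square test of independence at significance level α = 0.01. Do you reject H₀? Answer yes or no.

reject H₀: no

Row totals [40, 74], col totals [36, 32, 46], n=114
χ² = (13−12.63)²/12.63 + (5−11.23)²/11.23 + (22−16.14)²/16.14 + (23−23.37)²/23.37 + (27−20.77)²/20.77 + (24−29.86)²/29.86 = 8.6158
df = 2
p-value (upper-tail) = 0.01346
At α=0.01: p ≥ α → fail to reject H₀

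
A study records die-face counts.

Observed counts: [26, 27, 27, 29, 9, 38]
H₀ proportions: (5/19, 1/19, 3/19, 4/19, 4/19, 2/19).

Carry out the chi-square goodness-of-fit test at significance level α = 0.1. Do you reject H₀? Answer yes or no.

n = 156; E_i = n·p_i = [41.05, 8.21, 24.63, 32.84, 32.84, 16.42]
χ² = (26−41.05)²/41.05 + (27−8.21)²/8.21 + (27−24.63)²/24.63 + (29−32.84)²/32.84 + (9−32.84)²/32.84 + (38−16.42)²/16.42 = 94.8609
df = 5
p-value (upper-tail) = 0.00000
At α=0.1: p < α → reject H₀

reject H₀: yes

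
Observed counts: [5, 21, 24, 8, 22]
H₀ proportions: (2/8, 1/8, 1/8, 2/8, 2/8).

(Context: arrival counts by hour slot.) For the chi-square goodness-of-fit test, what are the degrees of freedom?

degrees of freedom = 4

df = k − 1 = 5 − 1 = 4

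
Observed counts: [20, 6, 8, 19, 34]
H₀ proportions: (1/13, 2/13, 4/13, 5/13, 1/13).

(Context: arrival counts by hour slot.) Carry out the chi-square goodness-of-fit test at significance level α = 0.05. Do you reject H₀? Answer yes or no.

reject H₀: yes

n = 87; E_i = n·p_i = [6.69, 13.38, 26.77, 33.46, 6.69]
χ² = (20−6.69)²/6.69 + (6−13.38)²/13.38 + (8−26.77)²/26.77 + (19−33.46)²/33.46 + (34−6.69)²/6.69 = 161.3747
df = 4
p-value (upper-tail) = 0.00000
At α=0.05: p < α → reject H₀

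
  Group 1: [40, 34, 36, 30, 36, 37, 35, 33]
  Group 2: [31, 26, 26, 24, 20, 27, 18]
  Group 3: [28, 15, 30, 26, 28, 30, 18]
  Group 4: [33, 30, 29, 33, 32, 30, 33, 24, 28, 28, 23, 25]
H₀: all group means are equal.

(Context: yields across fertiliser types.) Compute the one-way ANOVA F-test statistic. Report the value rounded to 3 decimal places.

test statistic = 10.261

Group means [35.12, 24.57, 25.00, 29.00], grand mean 28.706
SSB = Σnᵢ(x̄ᵢ−x̄)² = 546.470; SSW = ΣΣ(x−x̄ᵢ)² = 532.589
MSB = 546.470/3 = 182.1565; MSW = 532.589/30 = 17.7530
F = MSB/MSW = 10.2606
df = (3, 30)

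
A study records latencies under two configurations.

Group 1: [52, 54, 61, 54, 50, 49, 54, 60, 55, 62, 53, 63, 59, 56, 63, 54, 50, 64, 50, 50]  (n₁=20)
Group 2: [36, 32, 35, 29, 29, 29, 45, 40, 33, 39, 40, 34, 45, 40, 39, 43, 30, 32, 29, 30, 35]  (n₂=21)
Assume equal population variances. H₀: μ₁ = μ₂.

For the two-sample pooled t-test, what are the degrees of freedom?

degrees of freedom = 39

df = n₁ + n₂ − 2 = 20 + 21 − 2 = 39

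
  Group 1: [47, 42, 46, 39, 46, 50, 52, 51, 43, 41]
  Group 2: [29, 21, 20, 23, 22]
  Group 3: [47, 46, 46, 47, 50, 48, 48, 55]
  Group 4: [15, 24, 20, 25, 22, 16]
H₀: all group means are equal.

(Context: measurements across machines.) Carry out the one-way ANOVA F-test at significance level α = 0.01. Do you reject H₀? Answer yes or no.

Group means [45.70, 23.00, 48.38, 20.33], grand mean 37.276
SSB = Σnᵢ(x̄ᵢ−x̄)² = 4436.485; SSW = ΣΣ(x−x̄ᵢ)² = 373.308
MSB = 4436.485/3 = 1478.8283; MSW = 373.308/25 = 14.9323
F = MSB/MSW = 99.0353
df = (3, 25)
p-value (upper-tail) = 0.00000
At α=0.01: p < α → reject H₀

reject H₀: yes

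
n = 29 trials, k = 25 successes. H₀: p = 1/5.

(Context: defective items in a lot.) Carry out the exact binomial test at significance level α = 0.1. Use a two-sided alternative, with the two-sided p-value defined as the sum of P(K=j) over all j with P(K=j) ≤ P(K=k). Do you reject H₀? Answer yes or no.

reject H₀: yes

Exact binomial: n=29, k=25, p₀=1/5=0.2000
P(X=j) = C(n,j)·p₀^j·(1−p₀)^(n−j); p = Σ P(X=j) over j with P(X=j) ≤ P(X=25)
p-value (two-sided) = 0.00000
At α=0.1: p < α → reject H₀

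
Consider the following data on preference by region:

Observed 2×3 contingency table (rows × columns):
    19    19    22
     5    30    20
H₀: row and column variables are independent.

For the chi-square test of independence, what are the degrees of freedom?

df = (r−1)(c−1) = (2−1)·(3−1) = 2

degrees of freedom = 2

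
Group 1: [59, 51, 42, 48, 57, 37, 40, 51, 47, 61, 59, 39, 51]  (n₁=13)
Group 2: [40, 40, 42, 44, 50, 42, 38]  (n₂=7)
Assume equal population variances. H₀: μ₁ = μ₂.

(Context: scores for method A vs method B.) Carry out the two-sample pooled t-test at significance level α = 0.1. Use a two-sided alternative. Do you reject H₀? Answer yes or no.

x̄₁=49.385, s₁=8.150, n₁=13
x̄₂=42.286, s₂=3.904, n₂=7
s_p² = [12·8.150² + 6·3.904²]/18 = 49.3614
SE = √(s_p²·(1/13+1/7)) = 3.2937
t = (49.385−42.286)/3.2937 = 2.1553
df = 18
p-value (two-sided) = 0.04493
At α=0.1: p < α → reject H₀

reject H₀: yes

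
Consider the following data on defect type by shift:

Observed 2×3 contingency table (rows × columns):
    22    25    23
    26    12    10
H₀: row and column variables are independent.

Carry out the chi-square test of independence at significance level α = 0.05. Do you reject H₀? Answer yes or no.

reject H₀: yes

Row totals [70, 48], col totals [48, 37, 33], n=118
χ² = (22−28.47)²/28.47 + (25−21.95)²/21.95 + (23−19.58)²/19.58 + (26−19.53)²/19.53 + (12−15.05)²/15.05 + (10−13.42)²/13.42 = 6.1336
df = 2
p-value (upper-tail) = 0.04657
At α=0.05: p < α → reject H₀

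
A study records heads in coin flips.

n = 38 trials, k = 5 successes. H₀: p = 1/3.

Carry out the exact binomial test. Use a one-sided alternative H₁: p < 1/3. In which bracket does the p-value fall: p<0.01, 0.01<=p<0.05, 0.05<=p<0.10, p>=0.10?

p-value bracket: p<0.01

Exact binomial: n=38, k=5, p₀=1/3=0.3333
P(X≤5) from Σ C(n,i)·p₀^i·(1−p₀)^(n−i)
p-value (one-sided, H₁ less) = 0.00438
→ bracket: p<0.01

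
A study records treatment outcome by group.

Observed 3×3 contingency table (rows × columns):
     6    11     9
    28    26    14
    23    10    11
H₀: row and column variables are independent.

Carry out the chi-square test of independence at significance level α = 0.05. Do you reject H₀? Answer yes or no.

Row totals [26, 68, 44], col totals [57, 47, 34], n=138
χ² = (6−10.74)²/10.74 + (11−8.86)²/8.86 + (9−6.41)²/6.41 + (28−28.09)²/28.09 + (26−23.16)²/23.16 + (14−16.75)²/16.75 + (23−18.17)²/18.17 + (10−14.99)²/14.99 + (11−10.84)²/10.84 = 7.4053
df = 4
p-value (upper-tail) = 0.11596
At α=0.05: p ≥ α → fail to reject H₀

reject H₀: no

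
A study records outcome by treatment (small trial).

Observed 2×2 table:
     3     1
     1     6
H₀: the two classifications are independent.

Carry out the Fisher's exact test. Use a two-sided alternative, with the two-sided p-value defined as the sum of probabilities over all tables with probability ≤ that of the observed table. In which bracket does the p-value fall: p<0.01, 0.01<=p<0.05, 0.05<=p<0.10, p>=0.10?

Margins: r₁=4, r₂=7, c₁=4, c₂=7, n=11
p_obs = C(4,3)·C(7,1)/C(11,4); sum pmf over tables with pmf ≤ p_obs
p-value (two-sided) = 0.08788
→ bracket: 0.05<=p<0.10

p-value bracket: 0.05<=p<0.10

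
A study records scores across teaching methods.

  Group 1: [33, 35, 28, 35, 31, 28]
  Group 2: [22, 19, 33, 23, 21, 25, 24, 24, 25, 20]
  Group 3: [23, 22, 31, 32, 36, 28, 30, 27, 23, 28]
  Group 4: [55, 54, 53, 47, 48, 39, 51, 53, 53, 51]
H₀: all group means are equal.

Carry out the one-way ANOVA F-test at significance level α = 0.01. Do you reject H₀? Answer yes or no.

Group means [31.67, 23.60, 28.00, 50.40], grand mean 33.611
SSB = Σnᵢ(x̄ᵢ−x̄)² = 4158.422; SSW = ΣΣ(x−x̄ᵢ)² = 570.133
MSB = 4158.422/3 = 1386.1407; MSW = 570.133/32 = 17.8167
F = MSB/MSW = 77.8002
df = (3, 32)
p-value (upper-tail) = 0.00000
At α=0.01: p < α → reject H₀

reject H₀: yes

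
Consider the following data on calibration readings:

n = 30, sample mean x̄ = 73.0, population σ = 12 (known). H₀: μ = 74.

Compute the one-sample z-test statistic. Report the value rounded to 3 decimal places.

test statistic = -0.456

SE = σ/√n = 12/√30 = 2.1909
z = (x̄−μ₀)/SE = (73.0−74)/2.1909 = -0.4564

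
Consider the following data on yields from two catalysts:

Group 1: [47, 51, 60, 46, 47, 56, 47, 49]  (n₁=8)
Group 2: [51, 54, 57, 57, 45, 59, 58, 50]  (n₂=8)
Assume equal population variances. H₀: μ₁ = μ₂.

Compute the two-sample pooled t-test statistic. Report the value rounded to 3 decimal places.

test statistic = -1.411

x̄₁=50.375, s₁=5.069, n₁=8
x̄₂=53.875, s₂=4.853, n₂=8
s_p² = [7·5.069² + 7·4.853²]/14 = 24.6250
SE = √(s_p²·(1/8+1/8)) = 2.4812
t = (50.375−53.875)/2.4812 = -1.4106
df = 14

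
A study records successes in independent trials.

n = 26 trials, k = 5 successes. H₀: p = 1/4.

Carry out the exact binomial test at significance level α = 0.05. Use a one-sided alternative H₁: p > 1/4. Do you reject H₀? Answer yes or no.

reject H₀: no

Exact binomial: n=26, k=5, p₀=1/4=0.2500
P(X≥5) from Σ C(n,i)·p₀^i·(1−p₀)^(n−i)
p-value (one-sided, H₁ greater) = 0.81564
At α=0.05: p ≥ α → fail to reject H₀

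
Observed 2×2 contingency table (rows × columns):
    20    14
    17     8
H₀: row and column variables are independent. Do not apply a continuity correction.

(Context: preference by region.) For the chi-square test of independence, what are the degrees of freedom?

degrees of freedom = 1

df = (r−1)(c−1) = (2−1)·(2−1) = 1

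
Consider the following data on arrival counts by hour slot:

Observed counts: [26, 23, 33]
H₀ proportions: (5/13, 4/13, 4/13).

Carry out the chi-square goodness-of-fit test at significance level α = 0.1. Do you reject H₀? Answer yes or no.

reject H₀: no

n = 82; E_i = n·p_i = [31.54, 25.23, 25.23]
χ² = (26−31.54)²/31.54 + (23−25.23)²/25.23 + (33−25.23)²/25.23 = 3.5622
df = 2
p-value (upper-tail) = 0.16845
At α=0.1: p ≥ α → fail to reject H₀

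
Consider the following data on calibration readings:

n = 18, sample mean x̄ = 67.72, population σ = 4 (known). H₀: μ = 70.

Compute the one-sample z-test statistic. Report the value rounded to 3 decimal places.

SE = σ/√n = 4/√18 = 0.9428
z = (x̄−μ₀)/SE = (67.72−70)/0.9428 = -2.4183

test statistic = -2.418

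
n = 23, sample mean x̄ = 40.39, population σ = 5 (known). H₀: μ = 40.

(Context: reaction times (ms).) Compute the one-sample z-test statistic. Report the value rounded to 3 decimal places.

SE = σ/√n = 5/√23 = 1.0426
z = (x̄−μ₀)/SE = (40.39−40)/1.0426 = 0.3741

test statistic = 0.374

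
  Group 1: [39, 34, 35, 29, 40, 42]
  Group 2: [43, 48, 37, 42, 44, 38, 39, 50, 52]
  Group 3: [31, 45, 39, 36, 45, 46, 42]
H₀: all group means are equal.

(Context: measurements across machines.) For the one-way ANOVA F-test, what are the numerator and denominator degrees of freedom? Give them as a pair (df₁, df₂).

k = 3 groups, N = 22 total
df = (k−1, N−k) = (3−1, 22−3) = (2, 19)

degrees of freedom = [2, 19]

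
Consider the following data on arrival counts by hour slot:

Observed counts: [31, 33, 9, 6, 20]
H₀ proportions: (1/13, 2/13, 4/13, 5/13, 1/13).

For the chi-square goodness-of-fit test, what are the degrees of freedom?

df = k − 1 = 5 − 1 = 4

degrees of freedom = 4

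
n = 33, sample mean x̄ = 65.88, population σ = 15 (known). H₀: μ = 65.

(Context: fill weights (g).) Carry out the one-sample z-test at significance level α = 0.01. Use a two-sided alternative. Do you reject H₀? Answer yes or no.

SE = σ/√n = 15/√33 = 2.6112
z = (x̄−μ₀)/SE = (65.88−65)/2.6112 = 0.3370
p-value (two-sided) = 0.73611
At α=0.01: p ≥ α → fail to reject H₀

reject H₀: no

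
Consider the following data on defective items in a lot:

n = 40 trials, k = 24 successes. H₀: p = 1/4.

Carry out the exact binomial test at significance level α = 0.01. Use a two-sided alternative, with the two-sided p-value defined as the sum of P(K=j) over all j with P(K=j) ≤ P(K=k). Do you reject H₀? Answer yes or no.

Exact binomial: n=40, k=24, p₀=1/4=0.2500
P(X=j) = C(n,j)·p₀^j·(1−p₀)^(n−j); p = Σ P(X=j) over j with P(X=j) ≤ P(X=24)
p-value (two-sided) = 0.00000
At α=0.01: p < α → reject H₀

reject H₀: yes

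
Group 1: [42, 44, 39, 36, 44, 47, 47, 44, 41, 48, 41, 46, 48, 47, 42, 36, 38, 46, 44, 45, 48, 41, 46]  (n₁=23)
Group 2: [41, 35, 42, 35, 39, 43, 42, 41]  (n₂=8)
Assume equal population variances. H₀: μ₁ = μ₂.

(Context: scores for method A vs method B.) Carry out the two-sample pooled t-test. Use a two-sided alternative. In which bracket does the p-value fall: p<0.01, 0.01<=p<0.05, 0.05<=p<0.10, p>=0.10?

x̄₁=43.478, s₁=3.728, n₁=23
x̄₂=39.750, s₂=3.151, n₂=8
s_p² = [22·3.728² + 7·3.151²]/29 = 12.9393
SE = √(s_p²·(1/23+1/8)) = 1.4765
t = (43.478−39.750)/1.4765 = 2.5251
df = 29
p-value (two-sided) = 0.01729
→ bracket: 0.01<=p<0.05

p-value bracket: 0.01<=p<0.05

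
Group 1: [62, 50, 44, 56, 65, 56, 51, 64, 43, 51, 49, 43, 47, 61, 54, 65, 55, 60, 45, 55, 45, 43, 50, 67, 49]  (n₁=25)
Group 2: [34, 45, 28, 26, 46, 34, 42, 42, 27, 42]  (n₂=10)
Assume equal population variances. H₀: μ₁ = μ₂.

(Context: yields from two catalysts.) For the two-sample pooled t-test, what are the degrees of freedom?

df = n₁ + n₂ − 2 = 25 + 10 − 2 = 33

degrees of freedom = 33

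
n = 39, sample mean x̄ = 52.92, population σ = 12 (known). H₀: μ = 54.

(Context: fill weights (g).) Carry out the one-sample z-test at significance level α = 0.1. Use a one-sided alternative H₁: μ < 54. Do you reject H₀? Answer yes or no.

reject H₀: no

SE = σ/√n = 12/√39 = 1.9215
z = (x̄−μ₀)/SE = (52.92−54)/1.9215 = -0.5620
p-value (one-sided, H₁ less) = 0.28704
At α=0.1: p ≥ α → fail to reject H₀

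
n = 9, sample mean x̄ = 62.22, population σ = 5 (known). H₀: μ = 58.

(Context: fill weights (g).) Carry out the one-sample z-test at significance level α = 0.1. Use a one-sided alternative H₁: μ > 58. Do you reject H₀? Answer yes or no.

reject H₀: yes

SE = σ/√n = 5/√9 = 1.6667
z = (x̄−μ₀)/SE = (62.22−58)/1.6667 = 2.5320
p-value (one-sided, H₁ greater) = 0.00567
At α=0.1: p < α → reject H₀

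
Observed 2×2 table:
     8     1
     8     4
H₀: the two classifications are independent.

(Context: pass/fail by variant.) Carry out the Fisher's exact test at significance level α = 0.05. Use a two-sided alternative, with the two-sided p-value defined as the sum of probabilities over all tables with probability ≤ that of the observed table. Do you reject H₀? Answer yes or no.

Margins: r₁=9, r₂=12, c₁=16, c₂=5, n=21
p_obs = C(9,8)·C(12,8)/C(21,16); sum pmf over tables with pmf ≤ p_obs
p-value (two-sided) = 0.33835
At α=0.05: p ≥ α → fail to reject H₀

reject H₀: no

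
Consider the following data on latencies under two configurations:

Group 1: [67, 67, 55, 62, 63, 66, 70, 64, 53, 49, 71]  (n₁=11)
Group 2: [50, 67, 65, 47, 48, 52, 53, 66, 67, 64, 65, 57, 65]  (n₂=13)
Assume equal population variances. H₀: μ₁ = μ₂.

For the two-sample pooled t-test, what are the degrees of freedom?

degrees of freedom = 22

df = n₁ + n₂ − 2 = 11 + 13 − 2 = 22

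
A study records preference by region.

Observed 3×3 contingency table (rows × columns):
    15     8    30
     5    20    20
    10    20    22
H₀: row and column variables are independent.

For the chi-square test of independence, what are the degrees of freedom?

df = (r−1)(c−1) = (3−1)·(3−1) = 4

degrees of freedom = 4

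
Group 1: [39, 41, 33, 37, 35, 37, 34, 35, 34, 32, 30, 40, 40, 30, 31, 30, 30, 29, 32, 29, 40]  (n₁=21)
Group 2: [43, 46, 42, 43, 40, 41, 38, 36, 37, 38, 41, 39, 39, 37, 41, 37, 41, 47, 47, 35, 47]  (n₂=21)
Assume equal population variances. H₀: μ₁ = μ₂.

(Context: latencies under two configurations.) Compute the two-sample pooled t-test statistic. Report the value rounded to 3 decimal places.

test statistic = -5.415

x̄₁=34.190, s₁=4.082, n₁=21
x̄₂=40.714, s₂=3.717, n₂=21
s_p² = [20·4.082² + 20·3.717²]/40 = 15.2381
SE = √(s_p²·(1/21+1/21)) = 1.2047
t = (34.190−40.714)/1.2047 = -5.4154
df = 40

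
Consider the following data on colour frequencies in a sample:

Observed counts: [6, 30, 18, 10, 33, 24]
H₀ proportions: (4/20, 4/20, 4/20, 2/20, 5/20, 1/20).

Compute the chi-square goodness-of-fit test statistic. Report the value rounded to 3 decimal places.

test statistic = 70.537

n = 121; E_i = n·p_i = [24.20, 24.20, 24.20, 12.10, 30.25, 6.05]
χ² = (6−24.20)²/24.20 + (30−24.20)²/24.20 + (18−24.20)²/24.20 + (10−12.10)²/12.10 + (33−30.25)²/30.25 + (24−6.05)²/6.05 = 70.5372
df = 5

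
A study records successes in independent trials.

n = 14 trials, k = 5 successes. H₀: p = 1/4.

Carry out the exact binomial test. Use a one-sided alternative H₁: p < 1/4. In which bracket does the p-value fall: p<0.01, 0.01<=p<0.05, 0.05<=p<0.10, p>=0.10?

Exact binomial: n=14, k=5, p₀=1/4=0.2500
P(X≤5) from Σ C(n,i)·p₀^i·(1−p₀)^(n−i)
p-value (one-sided, H₁ less) = 0.88833
→ bracket: p>=0.10

p-value bracket: p>=0.10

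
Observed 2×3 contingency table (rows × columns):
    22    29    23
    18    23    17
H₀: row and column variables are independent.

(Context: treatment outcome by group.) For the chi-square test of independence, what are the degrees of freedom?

df = (r−1)(c−1) = (2−1)·(3−1) = 2

degrees of freedom = 2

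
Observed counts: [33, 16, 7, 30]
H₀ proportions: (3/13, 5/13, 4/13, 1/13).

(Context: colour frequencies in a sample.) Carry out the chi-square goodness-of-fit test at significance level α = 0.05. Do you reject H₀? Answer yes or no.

n = 86; E_i = n·p_i = [19.85, 33.08, 26.46, 6.62]
χ² = (33−19.85)²/19.85 + (16−33.08)²/33.08 + (7−26.46)²/26.46 + (30−6.62)²/6.62 = 114.5099
df = 3
p-value (upper-tail) = 0.00000
At α=0.05: p < α → reject H₀

reject H₀: yes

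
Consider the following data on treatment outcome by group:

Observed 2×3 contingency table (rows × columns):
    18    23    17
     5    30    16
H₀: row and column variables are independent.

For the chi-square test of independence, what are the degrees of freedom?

df = (r−1)(c−1) = (2−1)·(3−1) = 2

degrees of freedom = 2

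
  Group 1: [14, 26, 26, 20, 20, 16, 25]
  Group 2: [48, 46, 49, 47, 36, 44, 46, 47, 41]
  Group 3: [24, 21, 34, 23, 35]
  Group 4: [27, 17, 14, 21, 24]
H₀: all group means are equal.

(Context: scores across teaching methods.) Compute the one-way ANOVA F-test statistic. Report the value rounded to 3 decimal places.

test statistic = 39.912

Group means [21.00, 44.89, 27.40, 20.60], grand mean 30.423
SSB = Σnᵢ(x̄ᵢ−x̄)² = 3033.057; SSW = ΣΣ(x−x̄ᵢ)² = 557.289
MSB = 3033.057/3 = 1011.0191; MSW = 557.289/22 = 25.3313
F = MSB/MSW = 39.9118
df = (3, 22)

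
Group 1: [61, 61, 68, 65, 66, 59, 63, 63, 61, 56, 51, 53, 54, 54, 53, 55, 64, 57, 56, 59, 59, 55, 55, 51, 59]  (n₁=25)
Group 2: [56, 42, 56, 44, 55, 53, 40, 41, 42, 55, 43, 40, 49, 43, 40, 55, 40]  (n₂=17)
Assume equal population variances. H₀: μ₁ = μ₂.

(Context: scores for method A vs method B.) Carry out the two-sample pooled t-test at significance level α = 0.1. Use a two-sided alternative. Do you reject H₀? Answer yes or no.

x̄₁=58.320, s₁=4.759, n₁=25
x̄₂=46.706, s₂=6.687, n₂=17
s_p² = [24·4.759² + 16·6.687²]/40 = 31.4742
SE = √(s_p²·(1/25+1/17)) = 1.7636
t = (58.320−46.706)/1.7636 = 6.5853
df = 40
p-value (two-sided) = 0.00000
At α=0.1: p < α → reject H₀

reject H₀: yes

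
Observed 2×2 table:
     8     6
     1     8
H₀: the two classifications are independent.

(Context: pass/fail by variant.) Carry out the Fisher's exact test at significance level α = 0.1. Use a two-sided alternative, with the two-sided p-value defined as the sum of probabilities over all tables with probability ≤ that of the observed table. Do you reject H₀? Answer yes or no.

Margins: r₁=14, r₂=9, c₁=9, c₂=14, n=23
p_obs = C(14,8)·C(9,1)/C(23,9); sum pmf over tables with pmf ≤ p_obs
p-value (two-sided) = 0.03969
At α=0.1: p < α → reject H₀

reject H₀: yes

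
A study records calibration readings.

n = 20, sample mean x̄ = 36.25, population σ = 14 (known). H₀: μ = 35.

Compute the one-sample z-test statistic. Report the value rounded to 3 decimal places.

test statistic = 0.399

SE = σ/√n = 14/√20 = 3.1305
z = (x̄−μ₀)/SE = (36.25−35)/3.1305 = 0.3993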